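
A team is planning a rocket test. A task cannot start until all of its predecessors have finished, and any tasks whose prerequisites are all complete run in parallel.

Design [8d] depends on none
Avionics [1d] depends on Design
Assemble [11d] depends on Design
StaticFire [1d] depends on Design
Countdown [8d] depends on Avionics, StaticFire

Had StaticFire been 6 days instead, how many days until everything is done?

Critical path before the change: Design→Assemble = 8+11 = 19 giving 19 days.
The longest path through StaticFire is only 17 days, so StaticFire has float 2.
The binding chain switches to Design→StaticFire→Countdown = 8+6+8 = 22; finish 22 days.

22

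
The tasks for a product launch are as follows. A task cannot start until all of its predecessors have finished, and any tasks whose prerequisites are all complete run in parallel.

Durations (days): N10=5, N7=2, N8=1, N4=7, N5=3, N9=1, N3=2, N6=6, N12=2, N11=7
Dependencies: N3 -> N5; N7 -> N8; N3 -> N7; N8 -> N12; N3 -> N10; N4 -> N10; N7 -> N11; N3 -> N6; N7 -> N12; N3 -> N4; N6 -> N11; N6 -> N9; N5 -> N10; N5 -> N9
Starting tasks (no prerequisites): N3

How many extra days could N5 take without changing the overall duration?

The longest chain is N3→N6→N11 = 2+6+7 = 15; overall finish 15 days.
The longest chain containing N5 totals 10 days.
Float = 15 − 10 = 5.

5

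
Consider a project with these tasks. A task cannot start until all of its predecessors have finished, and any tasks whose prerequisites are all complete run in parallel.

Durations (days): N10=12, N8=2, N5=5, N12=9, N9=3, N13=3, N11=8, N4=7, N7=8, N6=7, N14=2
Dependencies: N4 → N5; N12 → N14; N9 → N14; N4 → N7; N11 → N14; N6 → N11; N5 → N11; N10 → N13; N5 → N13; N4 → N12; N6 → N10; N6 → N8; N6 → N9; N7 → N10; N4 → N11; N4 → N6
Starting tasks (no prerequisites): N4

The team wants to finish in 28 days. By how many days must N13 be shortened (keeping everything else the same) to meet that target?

Current finish: 30 days; target: 28.
N13 is on every critical path, so each day cut from N13 cuts the finish by one (this holds down to a finish of 28).
Need 30 − 28 = 2 days off N13 → N13 becomes 1 day, finish becomes 28.

2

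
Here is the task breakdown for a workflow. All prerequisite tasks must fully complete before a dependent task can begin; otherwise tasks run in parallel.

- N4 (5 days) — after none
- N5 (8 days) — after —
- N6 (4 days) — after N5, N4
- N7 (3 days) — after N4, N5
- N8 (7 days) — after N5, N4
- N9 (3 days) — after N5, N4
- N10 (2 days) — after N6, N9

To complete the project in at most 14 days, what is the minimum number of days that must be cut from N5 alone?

1

Current finish: 15 days; target: 14.
N5 is on every critical path, so each day cut from N5 cuts the finish by one (this holds down to a finish of 12).
Need 15 − 14 = 1 day off N5 → N5 becomes 7 days, finish becomes 14.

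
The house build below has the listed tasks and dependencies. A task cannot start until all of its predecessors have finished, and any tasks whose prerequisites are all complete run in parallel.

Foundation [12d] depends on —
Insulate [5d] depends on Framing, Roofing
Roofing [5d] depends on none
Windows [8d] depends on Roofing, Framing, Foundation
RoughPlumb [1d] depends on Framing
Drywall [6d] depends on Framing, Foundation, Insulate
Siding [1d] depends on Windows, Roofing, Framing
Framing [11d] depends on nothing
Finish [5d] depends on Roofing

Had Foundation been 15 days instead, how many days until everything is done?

Actual critical path: Framing→Insulate→Drywall = 11+5+6 = 22 ⇒ 22 days.
The longest path through Foundation is only 21 days, so Foundation has float 1.
New critical path: Foundation→Windows→Siding = 15+8+1 = 24 ⇒ 24 days.

24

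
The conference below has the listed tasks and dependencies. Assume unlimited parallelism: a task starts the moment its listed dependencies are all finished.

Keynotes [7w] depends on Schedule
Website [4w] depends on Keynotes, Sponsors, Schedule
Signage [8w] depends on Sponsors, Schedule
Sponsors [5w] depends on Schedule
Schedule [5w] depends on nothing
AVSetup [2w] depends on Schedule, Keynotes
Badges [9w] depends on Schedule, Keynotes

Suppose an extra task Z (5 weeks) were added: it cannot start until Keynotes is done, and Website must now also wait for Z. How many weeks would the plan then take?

Originally the plan takes 21 weeks.
With Z inserted, Website now waits for max(Keynotes, Sponsors, Schedule, Z).
New critical path: Schedule→Keynotes→Z→Website = 5+7+5+4 = 21 ⇒ 21 weeks.

21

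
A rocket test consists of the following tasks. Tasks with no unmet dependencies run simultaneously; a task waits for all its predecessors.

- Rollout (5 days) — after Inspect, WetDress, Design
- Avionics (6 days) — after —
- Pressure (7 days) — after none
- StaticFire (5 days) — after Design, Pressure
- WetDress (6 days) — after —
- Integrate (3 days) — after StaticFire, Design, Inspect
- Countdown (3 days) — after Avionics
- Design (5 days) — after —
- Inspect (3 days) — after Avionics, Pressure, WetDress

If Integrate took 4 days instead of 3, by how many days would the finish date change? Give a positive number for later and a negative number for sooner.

1

The binding path is Pressure→StaticFire→Integrate = 7+5+3 = 15; finish at 15 days.
Integrate lies on that path, so at 4 days the path becomes 16 days.
No other chain overtakes it, so the finish is 16 days.
Change in finish: 16 − 15 = +1 days.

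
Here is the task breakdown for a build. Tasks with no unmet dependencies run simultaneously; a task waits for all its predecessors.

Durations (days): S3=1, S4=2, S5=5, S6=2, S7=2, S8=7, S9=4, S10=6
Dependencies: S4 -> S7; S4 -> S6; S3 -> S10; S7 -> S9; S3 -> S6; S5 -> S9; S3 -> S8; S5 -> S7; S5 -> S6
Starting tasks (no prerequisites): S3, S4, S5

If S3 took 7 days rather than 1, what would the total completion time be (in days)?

14

As given, the longest chain is S5→S7→S9 = 5+2+4 = 11, so the finish is 11 days.
S3 has 3 days of float (longest path through it is 8).
Now S3→S8 = 7+7 = 14 is longest, so the finish becomes 14 days.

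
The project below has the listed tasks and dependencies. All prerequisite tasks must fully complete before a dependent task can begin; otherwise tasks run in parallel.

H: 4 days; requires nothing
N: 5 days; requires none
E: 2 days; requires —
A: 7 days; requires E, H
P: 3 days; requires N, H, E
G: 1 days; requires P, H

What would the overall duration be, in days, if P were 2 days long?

11

The binding path is H→A = 4+7 = 11; finish at 11 days.
The longest path through P is only 9 days, so P has float 2.
No other chain overtakes it, so the finish is 11 days.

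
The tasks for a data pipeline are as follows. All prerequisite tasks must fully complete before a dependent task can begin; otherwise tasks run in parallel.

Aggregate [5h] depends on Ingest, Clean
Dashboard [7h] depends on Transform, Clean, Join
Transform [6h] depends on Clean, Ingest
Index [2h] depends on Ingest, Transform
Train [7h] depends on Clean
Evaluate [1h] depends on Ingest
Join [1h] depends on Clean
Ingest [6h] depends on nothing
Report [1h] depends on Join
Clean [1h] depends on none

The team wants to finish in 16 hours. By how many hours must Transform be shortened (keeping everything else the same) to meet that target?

Current finish: 19 hours; target: 16.
Transform is on every critical path, so each hour cut from Transform cuts the finish by one (this holds down to a finish of 14).
Need 19 − 16 = 3 hours off Transform → Transform becomes 3 hours, finish becomes 16.

3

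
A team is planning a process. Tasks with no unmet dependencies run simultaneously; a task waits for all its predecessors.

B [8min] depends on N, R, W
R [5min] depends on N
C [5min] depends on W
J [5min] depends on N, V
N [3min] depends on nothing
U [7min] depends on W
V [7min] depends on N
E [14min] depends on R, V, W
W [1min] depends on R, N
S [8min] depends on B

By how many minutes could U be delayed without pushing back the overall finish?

9

The longest chain is N→R→W→B→S = 3+5+1+8+8 = 25; overall finish 25 minutes.
U finishes as early as 16 and must finish by 25.
Float = 25 − 16 = 9.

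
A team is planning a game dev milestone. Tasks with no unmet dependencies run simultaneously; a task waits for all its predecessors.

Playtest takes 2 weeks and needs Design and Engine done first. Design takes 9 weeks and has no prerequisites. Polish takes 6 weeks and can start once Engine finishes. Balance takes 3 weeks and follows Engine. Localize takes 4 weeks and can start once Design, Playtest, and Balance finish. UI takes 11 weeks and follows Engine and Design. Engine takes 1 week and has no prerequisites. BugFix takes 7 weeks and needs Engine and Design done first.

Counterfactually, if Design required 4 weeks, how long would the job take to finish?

The binding path is Design→UI = 9+11 = 20; finish at 20 weeks.
Design is on the critical path; changing it to 4 makes that path 15 weeks.
The critical path is still Design→UI; finish is now 15 weeks.

15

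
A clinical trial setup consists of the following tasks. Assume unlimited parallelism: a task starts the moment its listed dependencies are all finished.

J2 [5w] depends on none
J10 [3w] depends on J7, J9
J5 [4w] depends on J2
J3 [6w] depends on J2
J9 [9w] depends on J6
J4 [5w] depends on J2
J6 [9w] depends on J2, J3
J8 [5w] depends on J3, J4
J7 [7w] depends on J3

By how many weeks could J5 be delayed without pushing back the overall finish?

Critical path: J2→J3→J6→J9→J10 = 5+6+9+9+3 = 32, so the finish is 32 weeks.
Longest path through J5: 9 weeks (earliest finish 9, latest finish 32).
So J5 can slip 32 − 9 = 23 weeks.

23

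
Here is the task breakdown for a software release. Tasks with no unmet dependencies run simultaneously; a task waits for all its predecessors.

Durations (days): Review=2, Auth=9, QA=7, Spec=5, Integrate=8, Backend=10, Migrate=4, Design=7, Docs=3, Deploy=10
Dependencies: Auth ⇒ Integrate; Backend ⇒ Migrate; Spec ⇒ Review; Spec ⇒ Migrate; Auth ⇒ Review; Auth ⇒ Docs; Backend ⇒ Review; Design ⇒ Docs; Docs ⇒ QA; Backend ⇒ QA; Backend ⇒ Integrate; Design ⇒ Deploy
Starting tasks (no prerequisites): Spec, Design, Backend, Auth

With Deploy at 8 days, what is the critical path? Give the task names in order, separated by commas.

Auth, Docs, QA

As given, the longest chain is Auth→Docs→QA = 9+3+7 = 19, so the finish is 19 days.
The longest path through Deploy is only 17 days, so Deploy has float 2.
No other chain overtakes it, so the finish is 19 days.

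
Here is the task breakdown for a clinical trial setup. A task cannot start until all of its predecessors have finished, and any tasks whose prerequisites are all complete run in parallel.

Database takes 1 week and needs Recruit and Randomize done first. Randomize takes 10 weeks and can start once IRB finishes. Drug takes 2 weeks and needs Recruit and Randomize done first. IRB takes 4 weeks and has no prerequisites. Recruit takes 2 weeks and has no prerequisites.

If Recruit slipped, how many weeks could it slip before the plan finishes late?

12

The longest chain is IRB→Randomize→Drug = 4+10+2 = 16; overall finish 16 weeks.
Recruit finishes as early as 2 and must finish by 14.
Slack of Recruit = 12 − 0 = 12 weeks.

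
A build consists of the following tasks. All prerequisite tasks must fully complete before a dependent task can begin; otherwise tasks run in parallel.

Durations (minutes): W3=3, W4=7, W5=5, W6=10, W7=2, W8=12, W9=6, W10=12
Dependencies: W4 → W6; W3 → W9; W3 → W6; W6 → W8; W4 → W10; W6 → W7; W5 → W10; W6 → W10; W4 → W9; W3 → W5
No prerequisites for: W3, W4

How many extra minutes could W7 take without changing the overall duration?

W4→W6→W8 = 7+10+12 = 29 sets the makespan at 29 minutes.
W7 finishes as early as 19 and must finish by 29.
So W7 can slip 29 − 19 = 10 minutes.

10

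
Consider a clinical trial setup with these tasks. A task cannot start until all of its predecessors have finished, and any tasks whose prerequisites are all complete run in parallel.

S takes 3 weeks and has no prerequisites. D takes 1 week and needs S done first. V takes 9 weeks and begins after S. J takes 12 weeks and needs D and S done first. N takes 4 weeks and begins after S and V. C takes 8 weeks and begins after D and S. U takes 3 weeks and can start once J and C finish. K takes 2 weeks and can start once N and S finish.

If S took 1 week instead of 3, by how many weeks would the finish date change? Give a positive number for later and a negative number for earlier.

-2

As given, the longest chain is S→D→J→U = 3+1+12+3 = 19, so the finish is 19 weeks.
S lies on that path, so at 1 week the path becomes 17 weeks.
No other chain overtakes it, so the finish is 17 weeks.
Change in finish: 17 − 19 = -2 weeks.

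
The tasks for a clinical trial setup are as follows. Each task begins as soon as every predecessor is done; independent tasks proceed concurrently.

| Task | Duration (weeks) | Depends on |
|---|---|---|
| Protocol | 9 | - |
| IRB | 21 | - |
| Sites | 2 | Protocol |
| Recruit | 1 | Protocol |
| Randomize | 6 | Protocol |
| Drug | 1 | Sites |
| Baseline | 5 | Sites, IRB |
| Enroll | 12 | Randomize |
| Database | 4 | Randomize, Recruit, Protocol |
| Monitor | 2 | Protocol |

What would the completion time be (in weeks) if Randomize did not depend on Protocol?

26

With the dependency in place, Protocol→Randomize→Enroll = 9+6+12 = 27 sets the finish at 27 weeks.
Without Protocol→Randomize, Randomize's earliest start moves from 9 to 0.
New critical path: IRB→Baseline = 21+5 = 26 ⇒ 26 weeks.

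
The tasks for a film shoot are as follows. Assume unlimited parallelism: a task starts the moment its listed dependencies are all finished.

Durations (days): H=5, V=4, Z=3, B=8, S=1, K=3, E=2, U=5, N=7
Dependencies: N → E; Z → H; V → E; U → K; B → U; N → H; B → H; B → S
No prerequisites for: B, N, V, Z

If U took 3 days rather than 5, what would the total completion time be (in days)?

Actual critical path: B→U→K = 8+5+3 = 16 ⇒ 16 days.
U lies on that path, so at 3 days the path becomes 14 days.
The critical path is still B→U→K; finish is now 14 days.

14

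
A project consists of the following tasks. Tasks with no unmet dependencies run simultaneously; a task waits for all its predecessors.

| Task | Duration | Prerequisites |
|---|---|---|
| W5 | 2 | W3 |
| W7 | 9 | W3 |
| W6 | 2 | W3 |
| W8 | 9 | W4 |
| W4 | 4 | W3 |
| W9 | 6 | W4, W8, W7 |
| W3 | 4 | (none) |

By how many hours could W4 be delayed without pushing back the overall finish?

0

Critical path: W3→W4→W8→W9 = 4+4+9+6 = 23, so the finish is 23 hours.
The longest chain containing W4 totals 23 hours.
So W4 can slip 8 − 8 = 0 hours.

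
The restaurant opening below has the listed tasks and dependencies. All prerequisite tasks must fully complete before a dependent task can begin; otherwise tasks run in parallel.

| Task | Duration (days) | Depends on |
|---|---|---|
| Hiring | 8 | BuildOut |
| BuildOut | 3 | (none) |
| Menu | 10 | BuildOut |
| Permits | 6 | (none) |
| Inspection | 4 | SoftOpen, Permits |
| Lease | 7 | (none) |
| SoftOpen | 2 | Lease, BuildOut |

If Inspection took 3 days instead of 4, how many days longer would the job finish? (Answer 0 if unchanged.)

0

The binding path is Lease→SoftOpen→Inspection = 7+2+4 = 13; finish at 13 days.
Inspection is on the critical path; changing it to 3 makes that path 12 days.
The binding chain switches to BuildOut→Menu = 3+10 = 13; finish 13 days.
Change in finish: 13 − 13 = +0 days.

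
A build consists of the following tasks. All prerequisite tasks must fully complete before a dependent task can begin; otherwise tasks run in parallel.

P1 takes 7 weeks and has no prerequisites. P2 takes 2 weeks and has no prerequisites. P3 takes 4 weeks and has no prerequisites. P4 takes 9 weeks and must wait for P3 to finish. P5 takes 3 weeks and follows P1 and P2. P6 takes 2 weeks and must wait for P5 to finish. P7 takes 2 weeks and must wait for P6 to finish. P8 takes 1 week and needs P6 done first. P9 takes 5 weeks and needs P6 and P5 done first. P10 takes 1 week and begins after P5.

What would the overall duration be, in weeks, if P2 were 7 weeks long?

As given, the longest chain is P1→P5→P6→P9 = 7+3+2+5 = 17, so the finish is 17 weeks.
P2 has 5 weeks of float (longest path through it is 12).
That remains the longest chain; total 17 weeks.

17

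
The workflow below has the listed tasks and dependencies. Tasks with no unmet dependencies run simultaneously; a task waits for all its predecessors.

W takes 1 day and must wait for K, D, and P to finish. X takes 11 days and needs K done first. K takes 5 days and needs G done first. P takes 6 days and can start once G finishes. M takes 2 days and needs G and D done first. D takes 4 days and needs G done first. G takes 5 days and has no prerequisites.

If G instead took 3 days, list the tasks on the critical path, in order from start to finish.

G, K, X

Actual critical path: G→K→X = 5+5+11 = 21 ⇒ 21 days.
G is on the critical path; changing it to 3 makes that path 19 days.
That remains the longest chain; total 19 days.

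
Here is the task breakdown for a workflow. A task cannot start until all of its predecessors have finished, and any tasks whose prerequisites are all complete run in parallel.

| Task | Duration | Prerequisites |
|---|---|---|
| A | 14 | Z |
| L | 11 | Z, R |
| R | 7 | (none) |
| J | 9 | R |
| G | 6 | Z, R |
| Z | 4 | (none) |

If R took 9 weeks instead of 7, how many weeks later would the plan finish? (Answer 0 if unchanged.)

Critical path before the change: R→L = 7+11 = 18 giving 18 weeks.
R lies on that path, so at 9 weeks the path becomes 20 weeks.
The critical path is still R→L; finish is now 20 weeks.
Change in finish: 20 − 18 = +2 weeks.

2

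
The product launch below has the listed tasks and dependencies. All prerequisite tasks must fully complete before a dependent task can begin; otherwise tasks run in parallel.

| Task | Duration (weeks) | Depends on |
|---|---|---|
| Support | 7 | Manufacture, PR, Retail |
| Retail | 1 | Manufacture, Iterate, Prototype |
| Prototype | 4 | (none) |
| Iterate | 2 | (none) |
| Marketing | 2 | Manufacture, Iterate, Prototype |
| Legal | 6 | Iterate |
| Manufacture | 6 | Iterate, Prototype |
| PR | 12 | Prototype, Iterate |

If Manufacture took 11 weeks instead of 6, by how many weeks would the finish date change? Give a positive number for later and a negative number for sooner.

0

Actual critical path: Prototype→PR→Support = 4+12+7 = 23 ⇒ 23 weeks.
The longest path through Manufacture is only 18 weeks, so Manufacture has float 5.
Now Prototype→Manufacture→Retail→Support = 4+11+1+7 = 23 is longest, so the finish becomes 23 weeks.
Change in finish: 23 − 23 = +0 weeks.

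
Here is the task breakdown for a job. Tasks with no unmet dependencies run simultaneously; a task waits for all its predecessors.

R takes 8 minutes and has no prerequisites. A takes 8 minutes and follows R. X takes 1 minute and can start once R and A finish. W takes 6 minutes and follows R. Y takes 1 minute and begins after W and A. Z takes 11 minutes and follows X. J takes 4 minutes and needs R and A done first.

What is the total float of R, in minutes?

0

R→A→X→Z = 8+8+1+11 = 28 sets the makespan at 28 minutes.
The longest chain containing R totals 28 minutes.
So R can slip 8 − 8 = 0 minutes.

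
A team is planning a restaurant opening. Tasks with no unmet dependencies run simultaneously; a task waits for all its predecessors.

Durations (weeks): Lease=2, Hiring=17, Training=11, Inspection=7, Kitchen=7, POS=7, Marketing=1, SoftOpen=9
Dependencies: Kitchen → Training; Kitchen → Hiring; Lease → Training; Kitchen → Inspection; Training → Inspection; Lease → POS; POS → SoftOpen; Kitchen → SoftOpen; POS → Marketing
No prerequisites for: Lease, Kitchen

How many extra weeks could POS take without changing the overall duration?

7

Critical path: Kitchen→Training→Inspection = 7+11+7 = 25, so the finish is 25 weeks.
The longest chain containing POS totals 18 weeks.
Float = 25 − 18 = 7.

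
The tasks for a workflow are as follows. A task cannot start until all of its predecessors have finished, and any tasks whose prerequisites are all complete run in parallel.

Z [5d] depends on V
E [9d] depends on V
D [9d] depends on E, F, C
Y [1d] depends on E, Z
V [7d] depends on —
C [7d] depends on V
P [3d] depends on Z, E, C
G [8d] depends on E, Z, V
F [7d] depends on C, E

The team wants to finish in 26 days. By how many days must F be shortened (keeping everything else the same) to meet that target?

6

Current finish: 32 days; target: 26.
F is on every critical path, so each day cut from F cuts the finish by one (this holds down to a finish of 26).
Need 32 − 26 = 6 days off F → F becomes 1 day, finish becomes 26.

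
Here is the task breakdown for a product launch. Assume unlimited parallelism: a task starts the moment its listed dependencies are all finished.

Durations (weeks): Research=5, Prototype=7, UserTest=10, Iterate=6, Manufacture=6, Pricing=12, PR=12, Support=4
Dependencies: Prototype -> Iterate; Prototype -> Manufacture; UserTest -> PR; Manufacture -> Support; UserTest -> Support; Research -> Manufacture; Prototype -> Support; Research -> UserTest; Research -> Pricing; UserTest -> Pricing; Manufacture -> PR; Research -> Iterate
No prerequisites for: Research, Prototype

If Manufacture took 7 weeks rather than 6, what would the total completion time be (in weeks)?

27

The binding path is Research→UserTest→Pricing = 5+10+12 = 27; finish at 27 weeks.
The longest path through Manufacture is only 25 weeks, so Manufacture has float 2.
That remains the longest chain; total 27 weeks.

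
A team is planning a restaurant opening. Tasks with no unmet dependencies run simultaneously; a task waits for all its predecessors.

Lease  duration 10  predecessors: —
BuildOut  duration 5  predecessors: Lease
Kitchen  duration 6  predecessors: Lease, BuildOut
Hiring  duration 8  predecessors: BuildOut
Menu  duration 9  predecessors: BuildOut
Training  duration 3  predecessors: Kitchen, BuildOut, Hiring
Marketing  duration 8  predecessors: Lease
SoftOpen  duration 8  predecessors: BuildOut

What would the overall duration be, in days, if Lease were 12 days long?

28

As given, the longest chain is Lease→BuildOut→Hiring→Training = 10+5+8+3 = 26, so the finish is 26 days.
Lease lies on that path, so at 12 days the path becomes 28 days.
No other chain overtakes it, so the finish is 28 days.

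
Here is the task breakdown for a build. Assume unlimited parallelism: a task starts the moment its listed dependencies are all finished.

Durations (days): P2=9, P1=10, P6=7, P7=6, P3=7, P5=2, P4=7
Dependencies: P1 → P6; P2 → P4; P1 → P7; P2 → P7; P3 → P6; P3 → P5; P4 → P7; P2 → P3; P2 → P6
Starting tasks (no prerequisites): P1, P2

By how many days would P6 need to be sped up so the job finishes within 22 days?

1

Current finish: 23 days; target: 22.
P6 is on every critical path, so each day cut from P6 cuts the finish by one (this holds down to a finish of 22).
Need 23 − 22 = 1 day off P6 → P6 becomes 6 days, finish becomes 22.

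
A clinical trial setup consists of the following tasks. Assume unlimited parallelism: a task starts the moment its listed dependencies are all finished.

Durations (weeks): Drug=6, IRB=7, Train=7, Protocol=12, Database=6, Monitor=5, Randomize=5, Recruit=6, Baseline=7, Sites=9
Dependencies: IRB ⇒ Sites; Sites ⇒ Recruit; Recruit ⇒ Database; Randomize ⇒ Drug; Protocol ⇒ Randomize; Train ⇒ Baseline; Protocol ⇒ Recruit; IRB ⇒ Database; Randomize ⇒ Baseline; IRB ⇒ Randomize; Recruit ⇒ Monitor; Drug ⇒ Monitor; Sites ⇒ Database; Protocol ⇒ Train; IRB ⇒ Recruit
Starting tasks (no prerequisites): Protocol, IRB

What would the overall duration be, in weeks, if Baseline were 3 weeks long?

28

Critical path before the change: Protocol→Randomize→Drug→Monitor = 12+5+6+5 = 28 giving 28 weeks.
Baseline is off the critical path — its longest chain is 26 weeks, giving 2 of slack.
The critical path is still Protocol→Randomize→Drug→Monitor; finish is now 28 weeks.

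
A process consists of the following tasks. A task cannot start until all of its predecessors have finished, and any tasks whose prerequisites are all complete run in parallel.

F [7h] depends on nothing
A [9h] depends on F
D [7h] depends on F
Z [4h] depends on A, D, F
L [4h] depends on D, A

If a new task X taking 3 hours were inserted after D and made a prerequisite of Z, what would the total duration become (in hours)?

21

Originally the project takes 20 hours.
With X inserted, Z now waits for max(A, D, F, X).
New critical path: F→D→X→Z = 7+7+3+4 = 21 ⇒ 21 hours.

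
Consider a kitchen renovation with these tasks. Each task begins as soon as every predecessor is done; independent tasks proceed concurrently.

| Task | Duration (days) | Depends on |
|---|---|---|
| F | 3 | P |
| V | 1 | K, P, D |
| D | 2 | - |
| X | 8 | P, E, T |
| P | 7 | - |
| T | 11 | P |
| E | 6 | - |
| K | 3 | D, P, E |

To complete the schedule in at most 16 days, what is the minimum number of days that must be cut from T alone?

Current finish: 26 days; target: 16.
T is on every critical path, so each day cut from T cuts the finish by one (this holds down to a finish of 16).
Need 26 − 16 = 10 days off T → T becomes 1 day, finish becomes 16.

10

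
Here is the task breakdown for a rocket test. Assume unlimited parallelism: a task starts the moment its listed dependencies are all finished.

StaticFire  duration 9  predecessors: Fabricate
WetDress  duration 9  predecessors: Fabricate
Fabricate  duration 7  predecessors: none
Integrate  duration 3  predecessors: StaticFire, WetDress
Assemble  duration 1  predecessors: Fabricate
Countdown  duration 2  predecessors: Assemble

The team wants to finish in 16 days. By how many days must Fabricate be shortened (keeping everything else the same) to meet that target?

3

Current finish: 19 days; target: 16.
Fabricate is on every critical path, so each day cut from Fabricate cuts the finish by one (this holds down to a finish of 13).
Need 19 − 16 = 3 days off Fabricate → Fabricate becomes 4 days, finish becomes 16.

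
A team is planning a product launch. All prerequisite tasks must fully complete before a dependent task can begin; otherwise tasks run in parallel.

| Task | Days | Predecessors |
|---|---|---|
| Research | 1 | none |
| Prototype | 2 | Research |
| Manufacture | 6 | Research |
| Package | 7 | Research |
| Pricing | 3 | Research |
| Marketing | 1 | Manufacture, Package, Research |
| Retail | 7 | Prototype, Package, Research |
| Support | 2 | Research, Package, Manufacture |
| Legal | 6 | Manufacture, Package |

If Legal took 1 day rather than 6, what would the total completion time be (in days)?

15

Critical path before the change: Research→Package→Retail = 1+7+7 = 15 giving 15 days.
Legal has 1 day of float (longest path through it is 14).
That remains the longest chain; total 15 days.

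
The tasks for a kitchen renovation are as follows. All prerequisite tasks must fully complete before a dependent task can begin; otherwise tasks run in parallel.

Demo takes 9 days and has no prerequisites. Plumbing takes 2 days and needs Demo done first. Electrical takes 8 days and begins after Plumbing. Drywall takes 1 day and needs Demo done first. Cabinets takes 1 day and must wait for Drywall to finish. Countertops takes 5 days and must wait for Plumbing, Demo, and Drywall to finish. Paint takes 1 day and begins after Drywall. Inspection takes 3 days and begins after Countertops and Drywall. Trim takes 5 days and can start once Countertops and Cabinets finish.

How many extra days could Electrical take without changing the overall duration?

The longest chain is Demo→Plumbing→Countertops→Trim = 9+2+5+5 = 21; overall finish 21 days.
Electrical finishes as early as 19 and must finish by 21.
Slack of Electrical = 13 − 11 = 2 days.

2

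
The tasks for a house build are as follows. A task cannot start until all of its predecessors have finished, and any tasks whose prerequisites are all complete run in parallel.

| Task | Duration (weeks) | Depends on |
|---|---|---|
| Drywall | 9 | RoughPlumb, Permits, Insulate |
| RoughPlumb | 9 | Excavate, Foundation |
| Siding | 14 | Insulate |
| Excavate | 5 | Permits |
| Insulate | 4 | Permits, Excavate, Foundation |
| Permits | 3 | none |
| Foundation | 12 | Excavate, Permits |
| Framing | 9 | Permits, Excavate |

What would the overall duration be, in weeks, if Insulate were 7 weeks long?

41

Baseline: Permits→Excavate→Foundation→Insulate→Siding = 3+5+12+4+14 = 38 → 38 weeks.
Insulate lies on that path, so at 7 weeks the path becomes 41 weeks.
That remains the longest chain; total 41 weeks.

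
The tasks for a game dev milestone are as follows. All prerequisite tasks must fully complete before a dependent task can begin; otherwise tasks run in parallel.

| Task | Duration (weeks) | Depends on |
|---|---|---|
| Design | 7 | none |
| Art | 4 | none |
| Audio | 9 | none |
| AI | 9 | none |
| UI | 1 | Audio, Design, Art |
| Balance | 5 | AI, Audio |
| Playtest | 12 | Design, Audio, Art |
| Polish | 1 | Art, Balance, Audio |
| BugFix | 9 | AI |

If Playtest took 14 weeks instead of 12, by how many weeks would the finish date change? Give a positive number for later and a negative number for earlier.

Baseline: Audio→Playtest = 9+12 = 21 → 21 weeks.
Playtest lies on that path, so at 14 weeks the path becomes 23 weeks.
No other chain overtakes it, so the finish is 23 weeks.
Change in finish: 23 − 21 = +2 weeks.

2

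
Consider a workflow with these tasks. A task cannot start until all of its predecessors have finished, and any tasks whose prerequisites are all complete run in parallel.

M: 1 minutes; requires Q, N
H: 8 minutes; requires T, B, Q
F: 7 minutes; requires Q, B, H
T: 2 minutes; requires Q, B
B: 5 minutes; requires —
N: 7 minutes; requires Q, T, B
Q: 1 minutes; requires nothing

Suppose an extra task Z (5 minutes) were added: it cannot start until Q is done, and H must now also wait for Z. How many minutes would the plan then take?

Originally the plan takes 22 minutes.
With Z inserted, H now waits for max(T, B, Q, Z).
New critical path: B→T→H→F = 5+2+8+7 = 22 ⇒ 22 minutes.

22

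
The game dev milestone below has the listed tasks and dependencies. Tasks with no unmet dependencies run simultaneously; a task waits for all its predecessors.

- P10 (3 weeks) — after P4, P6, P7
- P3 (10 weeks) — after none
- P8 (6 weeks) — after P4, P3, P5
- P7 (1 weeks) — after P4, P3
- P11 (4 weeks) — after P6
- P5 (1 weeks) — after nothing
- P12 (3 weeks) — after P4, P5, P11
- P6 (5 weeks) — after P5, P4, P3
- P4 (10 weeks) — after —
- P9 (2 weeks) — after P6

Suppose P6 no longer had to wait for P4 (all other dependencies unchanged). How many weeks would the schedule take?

22

With the dependency in place, P3→P6→P11→P12 = 10+5+4+3 = 22 sets the finish at 22 weeks.
Dropping P4→P6 doesn't change P6's earliest start (10); another predecessor still binds.
New critical path: P3→P6→P11→P12 = 10+5+4+3 = 22 ⇒ 22 weeks.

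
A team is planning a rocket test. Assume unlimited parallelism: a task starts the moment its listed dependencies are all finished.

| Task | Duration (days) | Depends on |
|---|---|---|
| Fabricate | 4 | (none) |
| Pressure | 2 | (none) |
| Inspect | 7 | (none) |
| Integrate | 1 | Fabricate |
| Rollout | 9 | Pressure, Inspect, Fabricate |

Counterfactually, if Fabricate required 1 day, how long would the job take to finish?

16

Baseline: Inspect→Rollout = 7+9 = 16 → 16 days.
Fabricate is off the critical path — its longest chain is 13 days, giving 3 of slack.
The critical path is still Inspect→Rollout; finish is now 16 days.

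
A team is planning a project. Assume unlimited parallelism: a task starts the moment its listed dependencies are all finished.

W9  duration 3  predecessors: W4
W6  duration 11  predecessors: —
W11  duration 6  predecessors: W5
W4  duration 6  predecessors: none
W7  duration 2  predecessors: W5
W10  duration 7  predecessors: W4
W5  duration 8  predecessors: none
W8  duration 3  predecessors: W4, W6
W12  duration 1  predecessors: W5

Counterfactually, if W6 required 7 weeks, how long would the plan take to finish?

14

Baseline: W6→W8 = 11+3 = 14 → 14 weeks.
W6 is on the critical path; changing it to 7 makes that path 10 weeks.
Now W5→W11 = 8+6 = 14 is longest, so the finish becomes 14 weeks.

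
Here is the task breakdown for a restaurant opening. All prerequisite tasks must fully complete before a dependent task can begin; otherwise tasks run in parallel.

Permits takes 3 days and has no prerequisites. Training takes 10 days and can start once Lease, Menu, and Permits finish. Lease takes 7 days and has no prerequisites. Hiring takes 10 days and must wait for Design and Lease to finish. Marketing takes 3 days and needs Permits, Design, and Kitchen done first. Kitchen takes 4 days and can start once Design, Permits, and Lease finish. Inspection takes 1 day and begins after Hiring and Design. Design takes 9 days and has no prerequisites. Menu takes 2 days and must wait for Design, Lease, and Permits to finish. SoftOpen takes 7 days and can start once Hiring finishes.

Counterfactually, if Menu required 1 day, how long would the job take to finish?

Actual critical path: Design→Hiring→SoftOpen = 9+10+7 = 26 ⇒ 26 days.
Menu has 5 days of float (longest path through it is 21).
The critical path is still Design→Hiring→SoftOpen; finish is now 26 days.

26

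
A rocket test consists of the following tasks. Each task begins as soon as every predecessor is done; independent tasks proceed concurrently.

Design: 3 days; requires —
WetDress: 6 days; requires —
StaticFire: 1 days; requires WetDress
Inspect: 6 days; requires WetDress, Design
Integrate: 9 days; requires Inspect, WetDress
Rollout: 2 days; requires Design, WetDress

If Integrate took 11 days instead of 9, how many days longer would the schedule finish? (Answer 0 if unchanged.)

2

Critical path before the change: WetDress→Inspect→Integrate = 6+6+9 = 21 giving 21 days.
Since Integrate is critical, the +2 change carries straight to that chain (now 23 days).
That remains the longest chain; total 23 days.
Change in finish: 23 − 21 = +2 days.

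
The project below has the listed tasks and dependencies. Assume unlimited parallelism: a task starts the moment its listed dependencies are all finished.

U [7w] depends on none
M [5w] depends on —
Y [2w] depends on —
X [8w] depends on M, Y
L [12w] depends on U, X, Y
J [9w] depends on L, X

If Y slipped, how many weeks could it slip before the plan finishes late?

The longest chain is M→X→L→J = 5+8+12+9 = 34; overall finish 34 weeks.
The longest chain containing Y totals 31 weeks.
So Y can slip 5 − 2 = 3 weeks.

3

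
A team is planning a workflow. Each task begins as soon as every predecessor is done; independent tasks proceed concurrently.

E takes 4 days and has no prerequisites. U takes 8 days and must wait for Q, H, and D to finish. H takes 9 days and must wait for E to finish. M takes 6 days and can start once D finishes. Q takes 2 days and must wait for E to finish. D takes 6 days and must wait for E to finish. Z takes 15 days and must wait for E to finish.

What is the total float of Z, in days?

The longest chain is E→H→U = 4+9+8 = 21; overall finish 21 days.
Longest path through Z: 19 days (earliest finish 19, latest finish 21).
So Z can slip 21 − 19 = 2 days.

2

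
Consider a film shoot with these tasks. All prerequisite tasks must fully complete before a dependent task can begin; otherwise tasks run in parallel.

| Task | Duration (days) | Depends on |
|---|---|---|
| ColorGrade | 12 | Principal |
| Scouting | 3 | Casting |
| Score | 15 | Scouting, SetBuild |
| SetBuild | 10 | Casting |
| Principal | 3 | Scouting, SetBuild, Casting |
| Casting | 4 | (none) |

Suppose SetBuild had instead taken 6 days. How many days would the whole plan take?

25

The binding path is Casting→SetBuild→Principal→ColorGrade = 4+10+3+12 = 29; finish at 29 days.
SetBuild lies on that path, so at 6 days the path becomes 25 days.
That remains the longest chain; total 25 days.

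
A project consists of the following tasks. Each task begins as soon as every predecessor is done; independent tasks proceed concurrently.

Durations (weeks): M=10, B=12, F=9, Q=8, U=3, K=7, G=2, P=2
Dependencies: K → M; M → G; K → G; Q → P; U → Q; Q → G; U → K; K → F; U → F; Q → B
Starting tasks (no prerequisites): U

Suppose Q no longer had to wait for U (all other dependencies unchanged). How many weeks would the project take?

With the dependency in place, U→Q→B = 3+8+12 = 23 sets the finish at 23 weeks.
Without U→Q, Q's earliest start moves from 3 to 0.
New critical path: U→K→M→G = 3+7+10+2 = 22 ⇒ 22 weeks.

22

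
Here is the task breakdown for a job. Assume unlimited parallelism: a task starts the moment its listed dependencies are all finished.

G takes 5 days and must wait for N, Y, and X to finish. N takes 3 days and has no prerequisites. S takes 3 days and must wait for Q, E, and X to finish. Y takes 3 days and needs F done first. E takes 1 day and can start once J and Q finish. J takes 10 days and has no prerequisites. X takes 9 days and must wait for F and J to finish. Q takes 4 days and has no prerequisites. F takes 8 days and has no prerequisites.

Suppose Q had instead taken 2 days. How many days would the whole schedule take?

24

Baseline: J→X→G = 10+9+5 = 24 → 24 days.
The longest path through Q is only 8 days, so Q has float 16.
No other chain overtakes it, so the finish is 24 days.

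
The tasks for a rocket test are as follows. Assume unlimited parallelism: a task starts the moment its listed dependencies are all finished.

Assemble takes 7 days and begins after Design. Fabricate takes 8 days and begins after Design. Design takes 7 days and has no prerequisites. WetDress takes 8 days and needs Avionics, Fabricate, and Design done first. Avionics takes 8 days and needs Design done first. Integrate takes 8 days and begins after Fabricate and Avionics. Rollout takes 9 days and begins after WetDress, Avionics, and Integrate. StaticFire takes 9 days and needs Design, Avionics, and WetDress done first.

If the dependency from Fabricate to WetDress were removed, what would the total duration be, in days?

Original critical path: Design→Fabricate→WetDress→StaticFire = 7+8+8+9 = 32 ⇒ 32 days.
Dropping Fabricate→WetDress doesn't change WetDress's earliest start (15); another predecessor still binds.
New critical path: Design→Fabricate→Integrate→Rollout = 7+8+8+9 = 32 ⇒ 32 days.

32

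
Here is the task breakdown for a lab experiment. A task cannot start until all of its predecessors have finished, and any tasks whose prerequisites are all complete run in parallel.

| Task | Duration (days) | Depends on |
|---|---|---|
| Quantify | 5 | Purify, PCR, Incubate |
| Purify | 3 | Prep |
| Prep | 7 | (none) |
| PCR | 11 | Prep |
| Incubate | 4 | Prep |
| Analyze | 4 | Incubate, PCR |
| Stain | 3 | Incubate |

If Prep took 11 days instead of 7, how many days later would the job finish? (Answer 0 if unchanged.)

Critical path before the change: Prep→PCR→Quantify = 7+11+5 = 23 giving 23 days.
Since Prep is critical, the +4 change carries straight to that chain (now 27 days).
The critical path is still Prep→PCR→Quantify; finish is now 27 days.
Change in finish: 27 − 23 = +4 days.

4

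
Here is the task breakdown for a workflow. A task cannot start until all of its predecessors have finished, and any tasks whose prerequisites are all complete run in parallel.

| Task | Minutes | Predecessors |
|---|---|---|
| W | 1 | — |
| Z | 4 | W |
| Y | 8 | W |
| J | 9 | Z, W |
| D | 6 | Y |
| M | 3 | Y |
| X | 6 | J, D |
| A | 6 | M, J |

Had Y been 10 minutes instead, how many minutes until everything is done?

Actual critical path: W→Y→D→X = 1+8+6+6 = 21 ⇒ 21 minutes.
Y is on the critical path; changing it to 10 makes that path 23 minutes.
No other chain overtakes it, so the finish is 23 minutes.

23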